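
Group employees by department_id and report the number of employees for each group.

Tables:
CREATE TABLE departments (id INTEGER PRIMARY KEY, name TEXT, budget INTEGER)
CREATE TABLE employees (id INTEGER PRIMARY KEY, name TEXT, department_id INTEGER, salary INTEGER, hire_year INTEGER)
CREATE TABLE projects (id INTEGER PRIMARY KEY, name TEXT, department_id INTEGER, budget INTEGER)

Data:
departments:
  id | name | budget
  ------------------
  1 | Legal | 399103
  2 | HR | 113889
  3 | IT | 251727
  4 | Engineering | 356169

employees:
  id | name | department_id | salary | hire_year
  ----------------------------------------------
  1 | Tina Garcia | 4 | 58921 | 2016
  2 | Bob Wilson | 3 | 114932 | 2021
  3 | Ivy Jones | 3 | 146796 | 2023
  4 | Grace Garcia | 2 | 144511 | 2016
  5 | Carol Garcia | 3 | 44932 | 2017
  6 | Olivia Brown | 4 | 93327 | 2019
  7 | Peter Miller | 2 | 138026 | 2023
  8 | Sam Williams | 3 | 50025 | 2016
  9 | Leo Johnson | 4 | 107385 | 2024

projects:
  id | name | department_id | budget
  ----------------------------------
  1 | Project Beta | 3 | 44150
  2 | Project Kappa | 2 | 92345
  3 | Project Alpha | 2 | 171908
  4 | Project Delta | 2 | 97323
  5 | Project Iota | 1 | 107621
SELECT department_id, COUNT(*) AS n FROM employees GROUP BY department_id

Execution result:
department_id | n
2 | 2
3 | 4
4 | 3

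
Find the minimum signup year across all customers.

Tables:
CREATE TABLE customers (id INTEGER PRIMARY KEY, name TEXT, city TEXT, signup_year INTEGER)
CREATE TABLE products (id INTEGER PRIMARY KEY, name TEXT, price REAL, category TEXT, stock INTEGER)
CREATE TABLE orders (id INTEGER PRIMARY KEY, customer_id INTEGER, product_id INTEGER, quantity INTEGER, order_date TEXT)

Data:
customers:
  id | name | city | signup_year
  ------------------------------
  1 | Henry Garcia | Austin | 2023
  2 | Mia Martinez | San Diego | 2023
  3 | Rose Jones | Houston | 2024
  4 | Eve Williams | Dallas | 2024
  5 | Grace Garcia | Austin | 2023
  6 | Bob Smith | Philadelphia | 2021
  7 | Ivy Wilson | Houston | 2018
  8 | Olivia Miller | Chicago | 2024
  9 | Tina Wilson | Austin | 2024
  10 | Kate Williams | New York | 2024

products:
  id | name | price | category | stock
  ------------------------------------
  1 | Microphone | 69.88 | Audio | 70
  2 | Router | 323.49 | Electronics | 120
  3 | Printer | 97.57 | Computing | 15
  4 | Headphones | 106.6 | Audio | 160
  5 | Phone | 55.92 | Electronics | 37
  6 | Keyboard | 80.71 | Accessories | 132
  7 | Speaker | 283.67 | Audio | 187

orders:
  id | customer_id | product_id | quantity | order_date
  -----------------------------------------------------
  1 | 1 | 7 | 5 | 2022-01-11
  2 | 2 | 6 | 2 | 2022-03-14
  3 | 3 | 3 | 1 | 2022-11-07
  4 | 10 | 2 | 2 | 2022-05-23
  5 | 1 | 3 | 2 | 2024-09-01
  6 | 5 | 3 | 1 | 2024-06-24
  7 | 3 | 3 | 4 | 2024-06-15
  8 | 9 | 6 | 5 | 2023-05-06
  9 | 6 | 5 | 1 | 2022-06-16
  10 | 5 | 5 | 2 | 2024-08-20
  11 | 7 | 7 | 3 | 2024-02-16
SELECT MIN(signup_year) FROM customers

Execution result:
2018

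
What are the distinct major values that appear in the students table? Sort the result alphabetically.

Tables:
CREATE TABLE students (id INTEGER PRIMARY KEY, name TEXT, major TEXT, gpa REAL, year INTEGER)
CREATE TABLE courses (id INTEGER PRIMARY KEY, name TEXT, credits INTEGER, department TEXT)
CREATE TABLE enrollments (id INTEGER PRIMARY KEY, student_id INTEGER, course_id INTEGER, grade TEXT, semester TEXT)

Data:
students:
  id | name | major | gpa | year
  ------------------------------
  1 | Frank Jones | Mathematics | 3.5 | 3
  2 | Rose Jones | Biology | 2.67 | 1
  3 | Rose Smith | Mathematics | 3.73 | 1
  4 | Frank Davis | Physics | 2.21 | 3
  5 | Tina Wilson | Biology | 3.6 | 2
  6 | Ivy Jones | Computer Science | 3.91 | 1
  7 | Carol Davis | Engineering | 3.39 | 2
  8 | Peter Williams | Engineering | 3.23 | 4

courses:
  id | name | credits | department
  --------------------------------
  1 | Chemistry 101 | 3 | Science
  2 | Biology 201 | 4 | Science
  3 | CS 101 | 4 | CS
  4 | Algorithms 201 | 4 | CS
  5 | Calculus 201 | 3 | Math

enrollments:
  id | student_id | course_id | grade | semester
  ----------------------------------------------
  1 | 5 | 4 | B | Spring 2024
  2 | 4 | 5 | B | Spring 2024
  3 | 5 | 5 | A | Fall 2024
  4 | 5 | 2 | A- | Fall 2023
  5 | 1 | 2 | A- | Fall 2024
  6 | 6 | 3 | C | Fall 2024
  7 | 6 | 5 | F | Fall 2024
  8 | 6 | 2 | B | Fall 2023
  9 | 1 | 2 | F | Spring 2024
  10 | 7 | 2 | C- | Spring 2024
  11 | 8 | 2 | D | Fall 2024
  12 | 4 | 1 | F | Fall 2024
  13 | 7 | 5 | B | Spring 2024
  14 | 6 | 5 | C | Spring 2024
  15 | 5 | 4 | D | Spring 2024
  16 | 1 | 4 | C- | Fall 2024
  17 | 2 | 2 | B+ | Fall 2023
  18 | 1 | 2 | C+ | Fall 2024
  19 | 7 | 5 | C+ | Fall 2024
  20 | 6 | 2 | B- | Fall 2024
SELECT DISTINCT major FROM students ORDER BY major

Execution result:
major
Biology
Computer Science
Engineering
Mathematics
Physics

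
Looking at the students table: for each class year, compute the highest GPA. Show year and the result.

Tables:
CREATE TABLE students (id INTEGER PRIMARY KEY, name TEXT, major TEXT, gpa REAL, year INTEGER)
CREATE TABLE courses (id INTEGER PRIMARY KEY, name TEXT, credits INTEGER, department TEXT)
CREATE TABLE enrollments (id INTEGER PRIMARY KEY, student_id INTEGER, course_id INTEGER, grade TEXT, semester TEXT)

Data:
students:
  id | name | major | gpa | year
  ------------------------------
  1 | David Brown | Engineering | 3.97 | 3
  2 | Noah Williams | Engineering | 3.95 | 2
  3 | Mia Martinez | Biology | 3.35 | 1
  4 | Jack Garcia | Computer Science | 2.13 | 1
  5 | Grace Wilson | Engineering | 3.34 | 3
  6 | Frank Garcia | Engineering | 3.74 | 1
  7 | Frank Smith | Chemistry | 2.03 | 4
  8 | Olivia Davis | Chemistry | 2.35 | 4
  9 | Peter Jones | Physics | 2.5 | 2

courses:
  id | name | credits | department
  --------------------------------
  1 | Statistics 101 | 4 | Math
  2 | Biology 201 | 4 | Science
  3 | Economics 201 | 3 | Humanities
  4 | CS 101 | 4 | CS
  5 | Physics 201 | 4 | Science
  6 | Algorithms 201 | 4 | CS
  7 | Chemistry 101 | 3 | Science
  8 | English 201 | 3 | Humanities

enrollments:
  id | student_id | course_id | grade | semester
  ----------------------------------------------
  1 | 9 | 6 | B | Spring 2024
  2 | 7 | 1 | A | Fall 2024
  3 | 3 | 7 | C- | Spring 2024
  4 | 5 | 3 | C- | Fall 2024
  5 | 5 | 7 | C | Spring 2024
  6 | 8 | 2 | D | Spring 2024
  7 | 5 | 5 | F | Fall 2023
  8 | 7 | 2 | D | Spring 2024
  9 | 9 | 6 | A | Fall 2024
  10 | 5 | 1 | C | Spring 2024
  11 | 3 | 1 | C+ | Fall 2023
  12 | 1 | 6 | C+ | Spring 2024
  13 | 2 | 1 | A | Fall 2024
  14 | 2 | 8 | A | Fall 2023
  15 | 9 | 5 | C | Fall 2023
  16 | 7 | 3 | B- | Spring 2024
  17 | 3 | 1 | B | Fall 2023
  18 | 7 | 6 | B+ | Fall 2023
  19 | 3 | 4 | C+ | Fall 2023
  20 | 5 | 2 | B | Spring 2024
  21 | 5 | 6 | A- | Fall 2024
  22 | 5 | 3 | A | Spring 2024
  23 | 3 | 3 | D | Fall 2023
SELECT year, MAX(gpa) AS max_gpa FROM students GROUP BY year

Execution result:
year | max_gpa
1 | 3.74
2 | 3.95
3 | 3.97
4 | 2.35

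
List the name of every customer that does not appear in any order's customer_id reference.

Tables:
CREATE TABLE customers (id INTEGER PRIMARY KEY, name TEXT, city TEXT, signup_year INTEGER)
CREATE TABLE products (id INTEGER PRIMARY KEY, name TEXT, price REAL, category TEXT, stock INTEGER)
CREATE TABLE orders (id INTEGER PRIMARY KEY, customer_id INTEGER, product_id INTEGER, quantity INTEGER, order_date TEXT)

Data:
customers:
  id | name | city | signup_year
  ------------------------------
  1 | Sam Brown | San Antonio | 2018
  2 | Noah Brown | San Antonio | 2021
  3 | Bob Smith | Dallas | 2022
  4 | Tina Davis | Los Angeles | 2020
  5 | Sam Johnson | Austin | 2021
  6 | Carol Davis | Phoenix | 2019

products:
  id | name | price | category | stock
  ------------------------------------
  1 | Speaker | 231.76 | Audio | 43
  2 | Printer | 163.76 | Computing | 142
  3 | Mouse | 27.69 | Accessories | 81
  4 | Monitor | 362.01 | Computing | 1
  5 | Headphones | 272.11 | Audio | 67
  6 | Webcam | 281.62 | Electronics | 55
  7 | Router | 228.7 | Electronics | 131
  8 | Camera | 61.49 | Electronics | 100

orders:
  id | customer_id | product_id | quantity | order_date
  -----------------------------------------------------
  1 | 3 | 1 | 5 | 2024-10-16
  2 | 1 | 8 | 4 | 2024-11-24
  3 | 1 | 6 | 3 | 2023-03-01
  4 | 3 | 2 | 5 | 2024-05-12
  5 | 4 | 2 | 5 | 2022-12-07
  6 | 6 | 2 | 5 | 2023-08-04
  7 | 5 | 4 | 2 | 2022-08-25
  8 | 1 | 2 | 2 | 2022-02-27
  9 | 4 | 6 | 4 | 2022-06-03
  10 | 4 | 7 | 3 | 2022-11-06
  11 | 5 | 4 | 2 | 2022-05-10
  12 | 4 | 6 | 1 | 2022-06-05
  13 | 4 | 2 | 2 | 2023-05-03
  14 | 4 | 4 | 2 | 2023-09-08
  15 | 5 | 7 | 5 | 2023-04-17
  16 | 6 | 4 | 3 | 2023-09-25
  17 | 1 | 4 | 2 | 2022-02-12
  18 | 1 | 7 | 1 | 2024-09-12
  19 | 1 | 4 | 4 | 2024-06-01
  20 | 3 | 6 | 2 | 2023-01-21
SELECT p.name FROM customers p LEFT JOIN orders c ON c.customer_id = p.id WHERE c.id IS NULL

Execution result:
Noah Brown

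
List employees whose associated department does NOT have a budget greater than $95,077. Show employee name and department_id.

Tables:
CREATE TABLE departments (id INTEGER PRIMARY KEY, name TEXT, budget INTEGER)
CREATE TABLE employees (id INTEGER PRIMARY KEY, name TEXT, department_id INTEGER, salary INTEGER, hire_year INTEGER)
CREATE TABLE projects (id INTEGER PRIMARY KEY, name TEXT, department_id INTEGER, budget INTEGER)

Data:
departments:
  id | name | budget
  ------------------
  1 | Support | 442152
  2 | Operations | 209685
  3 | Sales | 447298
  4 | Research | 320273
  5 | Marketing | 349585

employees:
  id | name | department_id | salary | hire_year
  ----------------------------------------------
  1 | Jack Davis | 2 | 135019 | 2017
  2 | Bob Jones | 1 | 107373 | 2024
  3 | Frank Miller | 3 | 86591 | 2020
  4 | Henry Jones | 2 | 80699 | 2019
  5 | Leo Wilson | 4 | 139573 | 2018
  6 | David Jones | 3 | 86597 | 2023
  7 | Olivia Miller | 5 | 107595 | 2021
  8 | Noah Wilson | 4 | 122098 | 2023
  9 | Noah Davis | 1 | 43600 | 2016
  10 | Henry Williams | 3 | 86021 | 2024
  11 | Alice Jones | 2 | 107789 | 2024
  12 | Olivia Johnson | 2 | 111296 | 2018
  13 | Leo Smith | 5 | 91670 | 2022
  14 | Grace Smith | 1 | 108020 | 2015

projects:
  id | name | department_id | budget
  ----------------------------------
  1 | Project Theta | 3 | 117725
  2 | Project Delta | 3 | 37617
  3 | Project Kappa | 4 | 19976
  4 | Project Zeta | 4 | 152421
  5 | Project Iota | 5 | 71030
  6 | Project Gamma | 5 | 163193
SELECT name, department_id FROM employees WHERE department_id NOT IN (SELECT id FROM departments WHERE budget > 95077)

Execution result:
(no rows)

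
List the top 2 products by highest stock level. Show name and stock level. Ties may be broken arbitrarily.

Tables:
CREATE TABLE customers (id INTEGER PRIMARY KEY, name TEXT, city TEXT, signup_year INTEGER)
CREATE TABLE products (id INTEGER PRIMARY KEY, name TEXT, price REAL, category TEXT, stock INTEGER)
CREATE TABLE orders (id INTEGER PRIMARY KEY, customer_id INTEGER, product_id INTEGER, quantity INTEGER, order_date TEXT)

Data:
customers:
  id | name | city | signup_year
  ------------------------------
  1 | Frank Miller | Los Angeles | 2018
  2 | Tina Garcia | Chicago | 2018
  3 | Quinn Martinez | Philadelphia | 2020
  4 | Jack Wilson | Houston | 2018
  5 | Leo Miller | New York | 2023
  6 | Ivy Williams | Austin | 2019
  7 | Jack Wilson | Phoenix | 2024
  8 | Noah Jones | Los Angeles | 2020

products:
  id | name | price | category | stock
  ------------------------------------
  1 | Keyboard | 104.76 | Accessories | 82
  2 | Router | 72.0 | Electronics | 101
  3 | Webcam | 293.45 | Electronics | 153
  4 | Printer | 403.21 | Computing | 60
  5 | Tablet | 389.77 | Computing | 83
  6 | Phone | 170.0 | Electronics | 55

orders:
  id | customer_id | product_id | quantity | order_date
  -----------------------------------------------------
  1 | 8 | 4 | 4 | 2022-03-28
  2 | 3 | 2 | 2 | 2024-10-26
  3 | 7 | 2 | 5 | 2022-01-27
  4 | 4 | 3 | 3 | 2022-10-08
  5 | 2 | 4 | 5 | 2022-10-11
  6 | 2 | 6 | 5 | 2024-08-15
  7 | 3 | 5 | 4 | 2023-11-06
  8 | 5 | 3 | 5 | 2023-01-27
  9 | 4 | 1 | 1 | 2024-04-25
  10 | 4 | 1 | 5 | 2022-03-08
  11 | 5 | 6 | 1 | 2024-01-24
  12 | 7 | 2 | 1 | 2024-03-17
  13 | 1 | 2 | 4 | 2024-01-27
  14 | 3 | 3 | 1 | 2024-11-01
SELECT name, stock FROM products ORDER BY stock DESC LIMIT 2

Execution result:
name | stock
Webcam | 153
Router | 101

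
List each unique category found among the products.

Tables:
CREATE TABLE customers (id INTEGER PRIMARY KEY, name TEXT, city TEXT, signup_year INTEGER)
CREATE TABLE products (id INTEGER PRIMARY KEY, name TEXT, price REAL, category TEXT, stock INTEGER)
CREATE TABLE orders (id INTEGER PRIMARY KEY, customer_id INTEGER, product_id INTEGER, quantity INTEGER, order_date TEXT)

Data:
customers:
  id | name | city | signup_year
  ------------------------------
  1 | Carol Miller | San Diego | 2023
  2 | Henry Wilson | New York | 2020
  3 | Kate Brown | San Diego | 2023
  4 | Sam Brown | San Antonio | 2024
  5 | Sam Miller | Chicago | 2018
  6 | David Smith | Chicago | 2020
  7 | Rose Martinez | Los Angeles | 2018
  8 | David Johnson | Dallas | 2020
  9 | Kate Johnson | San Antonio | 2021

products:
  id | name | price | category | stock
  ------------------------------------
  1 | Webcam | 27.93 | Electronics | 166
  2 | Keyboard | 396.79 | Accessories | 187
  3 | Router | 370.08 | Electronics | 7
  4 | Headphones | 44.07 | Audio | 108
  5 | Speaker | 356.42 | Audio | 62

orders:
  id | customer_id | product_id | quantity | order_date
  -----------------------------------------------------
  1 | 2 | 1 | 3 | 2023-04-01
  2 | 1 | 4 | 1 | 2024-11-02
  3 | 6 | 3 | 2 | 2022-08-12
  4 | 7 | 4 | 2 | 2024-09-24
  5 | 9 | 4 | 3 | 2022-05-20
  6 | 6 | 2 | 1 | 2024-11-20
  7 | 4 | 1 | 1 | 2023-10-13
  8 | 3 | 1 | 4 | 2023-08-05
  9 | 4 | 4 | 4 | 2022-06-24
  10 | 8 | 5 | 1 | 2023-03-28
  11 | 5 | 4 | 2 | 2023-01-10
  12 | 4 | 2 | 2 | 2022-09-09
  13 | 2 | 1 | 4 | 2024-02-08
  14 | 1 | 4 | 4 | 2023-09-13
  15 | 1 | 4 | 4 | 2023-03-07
SELECT DISTINCT category FROM products

Execution result:
category
Electronics
Accessories
Audio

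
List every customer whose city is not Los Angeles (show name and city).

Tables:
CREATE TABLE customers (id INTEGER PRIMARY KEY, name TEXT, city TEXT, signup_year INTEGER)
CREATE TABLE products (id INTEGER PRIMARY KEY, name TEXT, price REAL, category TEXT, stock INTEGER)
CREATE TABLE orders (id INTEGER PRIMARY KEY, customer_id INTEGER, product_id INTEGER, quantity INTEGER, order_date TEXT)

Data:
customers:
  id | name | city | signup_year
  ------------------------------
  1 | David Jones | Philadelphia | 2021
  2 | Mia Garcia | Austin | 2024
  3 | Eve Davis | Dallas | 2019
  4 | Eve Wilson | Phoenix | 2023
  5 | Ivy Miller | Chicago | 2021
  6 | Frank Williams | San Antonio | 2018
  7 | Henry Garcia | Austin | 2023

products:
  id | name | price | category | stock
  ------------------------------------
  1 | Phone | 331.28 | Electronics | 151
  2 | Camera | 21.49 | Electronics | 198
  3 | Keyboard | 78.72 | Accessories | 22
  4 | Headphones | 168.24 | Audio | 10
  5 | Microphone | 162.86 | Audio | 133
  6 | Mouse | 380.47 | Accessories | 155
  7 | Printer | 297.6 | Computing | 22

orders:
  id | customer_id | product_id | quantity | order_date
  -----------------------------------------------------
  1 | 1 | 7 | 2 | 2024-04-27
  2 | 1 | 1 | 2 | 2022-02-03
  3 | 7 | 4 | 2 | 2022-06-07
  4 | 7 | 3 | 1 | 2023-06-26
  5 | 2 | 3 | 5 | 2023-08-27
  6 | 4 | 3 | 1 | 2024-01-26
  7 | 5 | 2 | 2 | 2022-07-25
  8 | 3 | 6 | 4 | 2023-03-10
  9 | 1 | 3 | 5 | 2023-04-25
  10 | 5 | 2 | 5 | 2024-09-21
SELECT name, city FROM customers WHERE city <> 'Los Angeles'

Execution result:
name | city
David Jones | Philadelphia
Mia Garcia | Austin
Eve Davis | Dallas
Eve Wilson | Phoenix
Ivy Miller | Chicago
Frank Williams | San Antonio
Henry Garcia | Austin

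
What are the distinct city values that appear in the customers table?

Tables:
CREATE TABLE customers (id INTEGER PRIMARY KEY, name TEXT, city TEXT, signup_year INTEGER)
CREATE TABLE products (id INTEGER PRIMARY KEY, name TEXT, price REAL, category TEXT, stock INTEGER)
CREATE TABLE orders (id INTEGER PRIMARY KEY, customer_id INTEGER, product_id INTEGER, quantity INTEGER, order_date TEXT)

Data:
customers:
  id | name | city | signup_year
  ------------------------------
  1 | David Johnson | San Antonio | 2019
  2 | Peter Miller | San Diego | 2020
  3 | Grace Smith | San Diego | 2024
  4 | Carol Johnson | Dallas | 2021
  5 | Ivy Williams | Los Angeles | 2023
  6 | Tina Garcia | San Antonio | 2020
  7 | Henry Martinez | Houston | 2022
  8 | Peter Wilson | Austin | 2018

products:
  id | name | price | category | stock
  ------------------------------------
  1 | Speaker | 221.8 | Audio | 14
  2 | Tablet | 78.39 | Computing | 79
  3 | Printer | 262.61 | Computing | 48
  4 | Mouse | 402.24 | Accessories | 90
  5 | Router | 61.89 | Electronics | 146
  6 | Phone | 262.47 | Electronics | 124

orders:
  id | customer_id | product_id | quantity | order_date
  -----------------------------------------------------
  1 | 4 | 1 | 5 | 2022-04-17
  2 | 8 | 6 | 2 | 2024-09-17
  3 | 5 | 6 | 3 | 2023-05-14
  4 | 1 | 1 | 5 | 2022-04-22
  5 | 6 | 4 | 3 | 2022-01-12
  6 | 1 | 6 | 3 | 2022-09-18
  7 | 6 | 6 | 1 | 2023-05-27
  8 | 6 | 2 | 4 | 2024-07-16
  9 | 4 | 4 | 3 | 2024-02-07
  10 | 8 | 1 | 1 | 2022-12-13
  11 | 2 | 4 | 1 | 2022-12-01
SELECT DISTINCT city FROM customers

Execution result:
city
San Antonio
San Diego
Dallas
Los Angeles
Houston
Austin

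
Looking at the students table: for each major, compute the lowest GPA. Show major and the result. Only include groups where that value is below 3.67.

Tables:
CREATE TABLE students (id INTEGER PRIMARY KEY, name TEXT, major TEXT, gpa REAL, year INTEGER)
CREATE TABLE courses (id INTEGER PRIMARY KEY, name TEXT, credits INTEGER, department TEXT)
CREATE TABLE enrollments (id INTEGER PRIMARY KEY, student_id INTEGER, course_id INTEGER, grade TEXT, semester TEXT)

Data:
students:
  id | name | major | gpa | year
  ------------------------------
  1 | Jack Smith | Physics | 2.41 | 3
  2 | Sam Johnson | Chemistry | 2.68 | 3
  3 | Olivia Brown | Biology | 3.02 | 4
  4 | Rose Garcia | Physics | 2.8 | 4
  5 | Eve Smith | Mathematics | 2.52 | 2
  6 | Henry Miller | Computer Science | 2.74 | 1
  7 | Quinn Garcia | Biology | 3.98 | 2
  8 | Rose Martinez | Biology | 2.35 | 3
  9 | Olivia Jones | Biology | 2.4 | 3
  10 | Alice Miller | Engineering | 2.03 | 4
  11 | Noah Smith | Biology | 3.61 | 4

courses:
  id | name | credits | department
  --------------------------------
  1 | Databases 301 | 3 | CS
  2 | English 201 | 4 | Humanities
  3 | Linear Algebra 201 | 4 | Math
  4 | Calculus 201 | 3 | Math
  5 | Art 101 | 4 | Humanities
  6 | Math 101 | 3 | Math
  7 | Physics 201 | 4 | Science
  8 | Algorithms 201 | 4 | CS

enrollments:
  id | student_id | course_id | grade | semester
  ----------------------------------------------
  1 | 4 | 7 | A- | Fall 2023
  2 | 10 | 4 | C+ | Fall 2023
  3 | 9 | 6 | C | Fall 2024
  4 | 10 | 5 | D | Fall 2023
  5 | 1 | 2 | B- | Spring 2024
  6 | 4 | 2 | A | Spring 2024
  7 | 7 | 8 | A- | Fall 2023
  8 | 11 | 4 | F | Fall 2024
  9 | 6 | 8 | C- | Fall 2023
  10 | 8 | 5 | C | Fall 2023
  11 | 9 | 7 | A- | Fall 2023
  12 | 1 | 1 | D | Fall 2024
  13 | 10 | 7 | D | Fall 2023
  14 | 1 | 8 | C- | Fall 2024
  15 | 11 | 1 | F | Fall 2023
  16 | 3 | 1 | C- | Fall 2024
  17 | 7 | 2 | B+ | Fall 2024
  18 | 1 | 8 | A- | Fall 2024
SELECT major, MIN(gpa) AS min_gpa FROM students GROUP BY major HAVING MIN(gpa) < 3.67

Execution result:
major | min_gpa
Biology | 2.35
Chemistry | 2.68
Computer Science | 2.74
Engineering | 2.03
Mathematics | 2.52
Physics | 2.41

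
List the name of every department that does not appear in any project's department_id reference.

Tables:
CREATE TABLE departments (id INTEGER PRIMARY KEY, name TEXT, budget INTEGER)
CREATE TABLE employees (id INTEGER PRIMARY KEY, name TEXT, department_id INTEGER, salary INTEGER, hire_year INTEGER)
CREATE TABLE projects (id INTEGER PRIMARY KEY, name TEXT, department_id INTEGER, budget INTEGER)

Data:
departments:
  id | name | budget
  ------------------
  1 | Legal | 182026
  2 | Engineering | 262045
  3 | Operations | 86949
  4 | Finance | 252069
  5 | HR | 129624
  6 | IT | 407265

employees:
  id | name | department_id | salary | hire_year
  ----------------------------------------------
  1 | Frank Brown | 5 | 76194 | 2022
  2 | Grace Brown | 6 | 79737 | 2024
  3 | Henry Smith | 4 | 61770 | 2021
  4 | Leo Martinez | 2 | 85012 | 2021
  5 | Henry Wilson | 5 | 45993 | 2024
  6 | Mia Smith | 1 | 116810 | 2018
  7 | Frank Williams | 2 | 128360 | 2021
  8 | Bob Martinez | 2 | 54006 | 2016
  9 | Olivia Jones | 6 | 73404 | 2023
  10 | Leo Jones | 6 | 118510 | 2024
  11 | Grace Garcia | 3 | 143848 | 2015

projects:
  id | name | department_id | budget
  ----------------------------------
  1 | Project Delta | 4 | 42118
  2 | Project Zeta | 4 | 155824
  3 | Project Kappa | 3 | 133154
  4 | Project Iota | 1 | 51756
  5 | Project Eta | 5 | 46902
SELECT p.name FROM departments p LEFT JOIN projects c ON c.department_id = p.id WHERE c.id IS NULL

Execution result:
name
Engineering
IT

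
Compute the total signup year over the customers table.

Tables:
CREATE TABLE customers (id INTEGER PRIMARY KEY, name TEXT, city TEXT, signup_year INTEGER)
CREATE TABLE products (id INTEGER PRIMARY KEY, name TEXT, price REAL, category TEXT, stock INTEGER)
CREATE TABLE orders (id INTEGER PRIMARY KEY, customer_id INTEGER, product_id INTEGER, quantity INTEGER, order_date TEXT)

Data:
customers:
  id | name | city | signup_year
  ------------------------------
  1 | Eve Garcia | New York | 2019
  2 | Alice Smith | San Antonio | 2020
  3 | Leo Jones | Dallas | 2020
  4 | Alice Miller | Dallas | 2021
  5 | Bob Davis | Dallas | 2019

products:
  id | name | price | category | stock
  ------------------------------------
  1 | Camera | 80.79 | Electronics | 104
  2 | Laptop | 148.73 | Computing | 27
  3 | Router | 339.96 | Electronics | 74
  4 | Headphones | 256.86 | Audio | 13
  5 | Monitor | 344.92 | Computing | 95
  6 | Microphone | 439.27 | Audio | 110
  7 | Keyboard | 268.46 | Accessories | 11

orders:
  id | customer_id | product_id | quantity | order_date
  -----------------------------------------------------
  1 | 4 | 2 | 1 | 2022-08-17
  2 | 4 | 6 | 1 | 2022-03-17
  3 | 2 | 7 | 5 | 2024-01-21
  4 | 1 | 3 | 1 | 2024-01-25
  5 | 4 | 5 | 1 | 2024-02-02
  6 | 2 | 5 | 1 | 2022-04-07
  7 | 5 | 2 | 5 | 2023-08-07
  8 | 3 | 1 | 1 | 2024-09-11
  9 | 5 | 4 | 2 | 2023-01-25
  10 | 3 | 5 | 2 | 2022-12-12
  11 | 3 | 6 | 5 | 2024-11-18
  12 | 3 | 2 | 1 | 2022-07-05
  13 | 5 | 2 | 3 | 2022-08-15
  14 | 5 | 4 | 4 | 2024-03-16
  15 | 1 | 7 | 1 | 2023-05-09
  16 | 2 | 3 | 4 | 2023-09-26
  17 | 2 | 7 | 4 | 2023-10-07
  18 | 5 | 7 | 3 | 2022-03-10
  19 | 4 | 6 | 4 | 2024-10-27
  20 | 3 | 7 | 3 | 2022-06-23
SELECT SUM(signup_year) FROM customers

Execution result:
10099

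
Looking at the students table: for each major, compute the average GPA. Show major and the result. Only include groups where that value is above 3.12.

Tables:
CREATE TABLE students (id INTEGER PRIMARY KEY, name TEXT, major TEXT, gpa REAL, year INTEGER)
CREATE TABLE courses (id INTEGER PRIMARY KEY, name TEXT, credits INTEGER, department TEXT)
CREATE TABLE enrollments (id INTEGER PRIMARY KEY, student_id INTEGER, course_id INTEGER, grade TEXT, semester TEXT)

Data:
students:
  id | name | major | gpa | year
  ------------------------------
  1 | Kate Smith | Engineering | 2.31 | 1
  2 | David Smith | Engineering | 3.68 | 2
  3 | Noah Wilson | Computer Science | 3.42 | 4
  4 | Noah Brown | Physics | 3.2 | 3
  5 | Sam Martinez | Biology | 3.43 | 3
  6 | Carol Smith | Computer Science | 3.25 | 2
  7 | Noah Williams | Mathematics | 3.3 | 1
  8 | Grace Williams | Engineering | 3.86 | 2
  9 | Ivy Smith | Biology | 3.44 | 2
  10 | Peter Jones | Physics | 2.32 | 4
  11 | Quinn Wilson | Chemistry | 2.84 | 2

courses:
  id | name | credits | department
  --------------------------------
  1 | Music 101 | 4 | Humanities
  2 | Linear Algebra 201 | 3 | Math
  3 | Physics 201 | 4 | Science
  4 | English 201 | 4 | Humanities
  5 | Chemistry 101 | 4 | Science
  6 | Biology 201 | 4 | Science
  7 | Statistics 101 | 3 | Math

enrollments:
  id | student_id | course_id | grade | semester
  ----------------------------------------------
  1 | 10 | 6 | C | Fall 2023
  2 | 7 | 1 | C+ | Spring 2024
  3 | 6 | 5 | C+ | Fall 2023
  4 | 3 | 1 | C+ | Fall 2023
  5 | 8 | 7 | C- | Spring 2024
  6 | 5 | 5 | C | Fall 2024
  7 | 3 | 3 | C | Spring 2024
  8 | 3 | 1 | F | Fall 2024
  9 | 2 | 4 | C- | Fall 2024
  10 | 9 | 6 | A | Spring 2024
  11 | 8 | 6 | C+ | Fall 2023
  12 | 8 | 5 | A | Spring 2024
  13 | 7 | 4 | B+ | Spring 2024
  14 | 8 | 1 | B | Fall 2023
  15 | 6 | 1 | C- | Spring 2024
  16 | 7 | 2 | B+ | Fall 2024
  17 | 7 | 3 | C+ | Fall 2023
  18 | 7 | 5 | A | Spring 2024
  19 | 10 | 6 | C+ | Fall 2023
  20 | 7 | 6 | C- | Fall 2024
SELECT major, AVG(gpa) AS avg_gpa FROM students GROUP BY major HAVING AVG(gpa) > 3.12

Execution result:
major | avg_gpa
Biology | 3.44
Computer Science | 3.34
Engineering | 3.28
Mathematics | 3.30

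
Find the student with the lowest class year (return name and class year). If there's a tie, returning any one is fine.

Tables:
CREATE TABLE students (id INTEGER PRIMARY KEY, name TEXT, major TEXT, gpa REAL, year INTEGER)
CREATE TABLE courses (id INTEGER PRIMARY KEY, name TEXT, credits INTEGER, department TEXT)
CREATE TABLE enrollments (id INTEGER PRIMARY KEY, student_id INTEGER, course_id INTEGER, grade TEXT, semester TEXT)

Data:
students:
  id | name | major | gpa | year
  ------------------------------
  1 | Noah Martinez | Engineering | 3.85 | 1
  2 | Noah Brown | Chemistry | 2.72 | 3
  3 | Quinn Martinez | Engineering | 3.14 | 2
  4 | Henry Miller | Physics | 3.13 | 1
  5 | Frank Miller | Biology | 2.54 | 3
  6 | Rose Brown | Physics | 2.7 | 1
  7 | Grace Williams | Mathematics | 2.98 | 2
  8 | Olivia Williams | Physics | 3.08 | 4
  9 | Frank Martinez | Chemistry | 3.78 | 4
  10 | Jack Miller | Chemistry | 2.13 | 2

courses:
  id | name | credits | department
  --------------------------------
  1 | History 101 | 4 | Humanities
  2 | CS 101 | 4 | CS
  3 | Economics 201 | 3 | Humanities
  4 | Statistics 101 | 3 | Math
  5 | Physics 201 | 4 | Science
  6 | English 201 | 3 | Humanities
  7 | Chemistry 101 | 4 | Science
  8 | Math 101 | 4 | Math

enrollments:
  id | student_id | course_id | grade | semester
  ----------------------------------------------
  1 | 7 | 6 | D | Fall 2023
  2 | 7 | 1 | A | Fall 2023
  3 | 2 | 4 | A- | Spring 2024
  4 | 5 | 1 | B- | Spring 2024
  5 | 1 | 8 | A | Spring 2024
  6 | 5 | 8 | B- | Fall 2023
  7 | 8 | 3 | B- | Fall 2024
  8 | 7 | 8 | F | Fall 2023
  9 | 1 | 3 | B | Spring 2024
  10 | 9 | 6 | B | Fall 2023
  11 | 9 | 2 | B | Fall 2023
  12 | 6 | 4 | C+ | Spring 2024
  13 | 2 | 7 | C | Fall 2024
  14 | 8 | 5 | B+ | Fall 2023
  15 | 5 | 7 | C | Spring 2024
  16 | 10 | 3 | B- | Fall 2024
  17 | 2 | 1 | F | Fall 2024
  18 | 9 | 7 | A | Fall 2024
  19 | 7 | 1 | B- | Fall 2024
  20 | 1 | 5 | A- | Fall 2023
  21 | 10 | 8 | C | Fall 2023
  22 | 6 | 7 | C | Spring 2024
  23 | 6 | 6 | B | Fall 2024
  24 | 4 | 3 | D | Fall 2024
SELECT name, year FROM students ORDER BY year ASC LIMIT 1

Execution result:
name | year
Noah Martinez | 1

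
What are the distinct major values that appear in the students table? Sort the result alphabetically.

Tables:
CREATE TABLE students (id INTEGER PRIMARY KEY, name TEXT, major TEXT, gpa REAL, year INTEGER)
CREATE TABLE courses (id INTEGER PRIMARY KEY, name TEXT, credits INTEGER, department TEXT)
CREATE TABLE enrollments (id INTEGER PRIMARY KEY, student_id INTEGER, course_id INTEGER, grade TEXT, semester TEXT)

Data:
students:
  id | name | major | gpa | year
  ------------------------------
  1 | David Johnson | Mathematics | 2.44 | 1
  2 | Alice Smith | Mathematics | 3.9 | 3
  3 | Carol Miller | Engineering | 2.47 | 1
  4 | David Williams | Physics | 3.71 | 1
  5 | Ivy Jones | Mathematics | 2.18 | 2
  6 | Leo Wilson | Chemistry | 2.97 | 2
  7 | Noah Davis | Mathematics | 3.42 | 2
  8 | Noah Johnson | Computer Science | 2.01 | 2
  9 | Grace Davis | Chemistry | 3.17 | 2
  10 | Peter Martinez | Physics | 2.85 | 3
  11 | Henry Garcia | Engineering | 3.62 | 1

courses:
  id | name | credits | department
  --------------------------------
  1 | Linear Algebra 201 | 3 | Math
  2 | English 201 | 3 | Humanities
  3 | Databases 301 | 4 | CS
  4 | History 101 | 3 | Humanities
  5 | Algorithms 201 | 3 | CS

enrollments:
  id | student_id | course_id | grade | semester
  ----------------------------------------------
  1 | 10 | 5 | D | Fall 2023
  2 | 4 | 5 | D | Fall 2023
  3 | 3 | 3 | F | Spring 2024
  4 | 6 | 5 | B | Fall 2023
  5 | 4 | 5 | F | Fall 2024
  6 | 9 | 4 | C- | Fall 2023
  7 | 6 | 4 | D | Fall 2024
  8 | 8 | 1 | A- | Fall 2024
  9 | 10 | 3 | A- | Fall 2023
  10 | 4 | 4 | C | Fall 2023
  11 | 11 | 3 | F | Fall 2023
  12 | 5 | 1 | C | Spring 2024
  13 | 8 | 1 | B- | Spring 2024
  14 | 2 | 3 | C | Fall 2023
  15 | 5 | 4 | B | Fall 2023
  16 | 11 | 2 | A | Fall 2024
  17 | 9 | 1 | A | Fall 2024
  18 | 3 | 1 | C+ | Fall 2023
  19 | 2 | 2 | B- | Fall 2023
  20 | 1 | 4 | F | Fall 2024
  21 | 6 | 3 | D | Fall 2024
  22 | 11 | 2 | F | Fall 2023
SELECT DISTINCT major FROM students ORDER BY major

Execution result:
major
Chemistry
Computer Science
Engineering
Mathematics
Physics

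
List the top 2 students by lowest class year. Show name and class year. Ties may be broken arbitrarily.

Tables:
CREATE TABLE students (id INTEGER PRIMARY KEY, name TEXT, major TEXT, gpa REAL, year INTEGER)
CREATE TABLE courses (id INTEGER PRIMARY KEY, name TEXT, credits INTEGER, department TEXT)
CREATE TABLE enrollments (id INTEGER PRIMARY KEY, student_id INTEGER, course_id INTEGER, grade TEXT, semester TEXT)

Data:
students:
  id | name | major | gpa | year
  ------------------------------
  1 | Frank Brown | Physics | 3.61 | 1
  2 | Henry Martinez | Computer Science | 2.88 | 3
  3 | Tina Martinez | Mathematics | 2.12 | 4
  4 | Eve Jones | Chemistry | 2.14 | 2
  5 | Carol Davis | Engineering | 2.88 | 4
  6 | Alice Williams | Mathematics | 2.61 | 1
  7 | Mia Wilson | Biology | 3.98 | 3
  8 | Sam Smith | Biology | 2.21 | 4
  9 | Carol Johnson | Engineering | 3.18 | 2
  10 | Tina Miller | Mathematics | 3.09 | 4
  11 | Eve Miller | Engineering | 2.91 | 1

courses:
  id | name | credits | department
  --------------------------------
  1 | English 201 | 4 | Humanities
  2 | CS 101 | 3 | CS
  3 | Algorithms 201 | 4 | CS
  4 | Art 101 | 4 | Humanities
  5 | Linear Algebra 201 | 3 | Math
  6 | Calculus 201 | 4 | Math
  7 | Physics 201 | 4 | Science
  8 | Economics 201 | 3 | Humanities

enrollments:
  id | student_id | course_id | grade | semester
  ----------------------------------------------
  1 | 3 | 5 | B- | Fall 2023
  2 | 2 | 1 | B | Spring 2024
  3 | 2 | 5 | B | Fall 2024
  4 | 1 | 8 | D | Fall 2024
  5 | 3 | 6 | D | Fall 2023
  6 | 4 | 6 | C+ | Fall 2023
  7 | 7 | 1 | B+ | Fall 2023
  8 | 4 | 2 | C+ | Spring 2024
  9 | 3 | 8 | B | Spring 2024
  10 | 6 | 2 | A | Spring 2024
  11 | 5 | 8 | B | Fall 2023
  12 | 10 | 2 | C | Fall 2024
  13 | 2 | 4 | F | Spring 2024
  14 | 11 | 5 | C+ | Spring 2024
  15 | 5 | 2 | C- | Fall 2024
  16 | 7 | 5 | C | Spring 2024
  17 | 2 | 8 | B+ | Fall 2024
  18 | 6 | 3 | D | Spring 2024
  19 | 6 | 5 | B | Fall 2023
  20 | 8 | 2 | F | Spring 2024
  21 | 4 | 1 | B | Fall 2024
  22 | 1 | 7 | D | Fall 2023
SELECT name, year FROM students ORDER BY year ASC LIMIT 2

Execution result:
name | year
Frank Brown | 1
Alice Williams | 1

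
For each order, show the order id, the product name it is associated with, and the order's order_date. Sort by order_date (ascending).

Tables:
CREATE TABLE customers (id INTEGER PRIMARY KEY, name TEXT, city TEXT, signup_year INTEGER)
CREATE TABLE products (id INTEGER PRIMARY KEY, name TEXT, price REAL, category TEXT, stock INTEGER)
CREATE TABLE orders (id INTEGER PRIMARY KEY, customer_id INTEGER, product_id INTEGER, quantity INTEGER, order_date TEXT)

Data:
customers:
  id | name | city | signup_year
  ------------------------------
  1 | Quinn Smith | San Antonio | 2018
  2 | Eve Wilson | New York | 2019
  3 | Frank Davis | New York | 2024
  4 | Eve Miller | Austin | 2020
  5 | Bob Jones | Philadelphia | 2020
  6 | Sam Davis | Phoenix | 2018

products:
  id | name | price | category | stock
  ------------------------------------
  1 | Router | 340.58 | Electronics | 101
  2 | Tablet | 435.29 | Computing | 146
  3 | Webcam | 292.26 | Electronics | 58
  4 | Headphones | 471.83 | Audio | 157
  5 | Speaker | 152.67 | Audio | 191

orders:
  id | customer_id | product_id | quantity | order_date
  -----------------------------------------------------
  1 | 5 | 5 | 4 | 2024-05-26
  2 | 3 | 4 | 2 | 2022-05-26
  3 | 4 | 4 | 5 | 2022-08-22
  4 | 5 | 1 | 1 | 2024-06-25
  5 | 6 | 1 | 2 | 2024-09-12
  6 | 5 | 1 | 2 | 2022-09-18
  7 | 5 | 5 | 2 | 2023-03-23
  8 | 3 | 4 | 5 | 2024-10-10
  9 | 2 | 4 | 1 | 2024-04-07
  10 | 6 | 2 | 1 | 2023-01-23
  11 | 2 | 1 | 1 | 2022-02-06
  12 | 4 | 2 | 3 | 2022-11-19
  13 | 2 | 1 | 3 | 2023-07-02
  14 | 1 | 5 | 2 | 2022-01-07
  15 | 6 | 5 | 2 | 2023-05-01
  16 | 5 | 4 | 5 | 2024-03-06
SELECT c.id, p.name AS product, c.order_date FROM orders c JOIN products p ON c.product_id = p.id ORDER BY c.order_date ASC

Execution result:
id | product | order_date
14 | Speaker | 2022-01-07
11 | Router | 2022-02-06
2 | Headphones | 2022-05-26
3 | Headphones | 2022-08-22
6 | Router | 2022-09-18
12 | Tablet | 2022-11-19
10 | Tablet | 2023-01-23
7 | Speaker | 2023-03-23
15 | Speaker | 2023-05-01
13 | Router | 2023-07-02
16 | Headphones | 2024-03-06
9 | Headphones | 2024-04-07
1 | Speaker | 2024-05-26
4 | Router | 2024-06-25
5 | Router | 2024-09-12
8 | Headphones | 2024-10-10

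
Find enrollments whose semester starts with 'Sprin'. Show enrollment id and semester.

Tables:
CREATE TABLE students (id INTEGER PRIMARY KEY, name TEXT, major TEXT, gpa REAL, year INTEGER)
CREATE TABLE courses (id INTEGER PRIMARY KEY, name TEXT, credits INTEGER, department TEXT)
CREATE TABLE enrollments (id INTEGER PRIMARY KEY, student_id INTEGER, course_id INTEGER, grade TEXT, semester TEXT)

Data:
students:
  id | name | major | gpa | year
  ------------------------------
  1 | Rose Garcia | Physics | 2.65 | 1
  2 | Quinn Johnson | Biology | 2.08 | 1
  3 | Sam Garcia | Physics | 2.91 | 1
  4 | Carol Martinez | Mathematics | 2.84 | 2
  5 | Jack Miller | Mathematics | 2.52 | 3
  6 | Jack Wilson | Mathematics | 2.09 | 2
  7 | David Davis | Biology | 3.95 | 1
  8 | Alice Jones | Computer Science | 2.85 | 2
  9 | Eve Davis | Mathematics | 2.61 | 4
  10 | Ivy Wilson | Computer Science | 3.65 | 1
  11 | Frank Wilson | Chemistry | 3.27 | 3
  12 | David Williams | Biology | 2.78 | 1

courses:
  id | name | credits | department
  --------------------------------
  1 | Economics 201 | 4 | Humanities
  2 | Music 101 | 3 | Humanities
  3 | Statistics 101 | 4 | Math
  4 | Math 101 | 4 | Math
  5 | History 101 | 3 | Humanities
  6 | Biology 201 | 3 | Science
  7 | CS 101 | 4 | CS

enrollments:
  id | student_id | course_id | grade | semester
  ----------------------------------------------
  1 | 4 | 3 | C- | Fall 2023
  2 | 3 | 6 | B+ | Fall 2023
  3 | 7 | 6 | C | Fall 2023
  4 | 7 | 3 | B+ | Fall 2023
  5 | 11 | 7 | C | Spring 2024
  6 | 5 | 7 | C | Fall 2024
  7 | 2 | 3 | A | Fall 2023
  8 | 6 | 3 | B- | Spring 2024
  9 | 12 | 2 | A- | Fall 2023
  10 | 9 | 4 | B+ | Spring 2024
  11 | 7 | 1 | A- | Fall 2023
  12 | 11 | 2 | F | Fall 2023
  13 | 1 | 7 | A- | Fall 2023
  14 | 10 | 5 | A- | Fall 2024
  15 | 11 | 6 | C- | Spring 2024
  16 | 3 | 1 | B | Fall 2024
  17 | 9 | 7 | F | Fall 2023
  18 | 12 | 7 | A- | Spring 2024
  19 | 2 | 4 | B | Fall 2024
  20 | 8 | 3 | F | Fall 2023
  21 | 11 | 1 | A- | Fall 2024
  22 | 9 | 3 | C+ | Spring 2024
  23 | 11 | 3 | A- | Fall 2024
SELECT id, semester FROM enrollments WHERE semester LIKE 'Sprin%'

Execution result:
id | semester
5 | Spring 2024
8 | Spring 2024
10 | Spring 2024
15 | Spring 2024
18 | Spring 2024
22 | Spring 2024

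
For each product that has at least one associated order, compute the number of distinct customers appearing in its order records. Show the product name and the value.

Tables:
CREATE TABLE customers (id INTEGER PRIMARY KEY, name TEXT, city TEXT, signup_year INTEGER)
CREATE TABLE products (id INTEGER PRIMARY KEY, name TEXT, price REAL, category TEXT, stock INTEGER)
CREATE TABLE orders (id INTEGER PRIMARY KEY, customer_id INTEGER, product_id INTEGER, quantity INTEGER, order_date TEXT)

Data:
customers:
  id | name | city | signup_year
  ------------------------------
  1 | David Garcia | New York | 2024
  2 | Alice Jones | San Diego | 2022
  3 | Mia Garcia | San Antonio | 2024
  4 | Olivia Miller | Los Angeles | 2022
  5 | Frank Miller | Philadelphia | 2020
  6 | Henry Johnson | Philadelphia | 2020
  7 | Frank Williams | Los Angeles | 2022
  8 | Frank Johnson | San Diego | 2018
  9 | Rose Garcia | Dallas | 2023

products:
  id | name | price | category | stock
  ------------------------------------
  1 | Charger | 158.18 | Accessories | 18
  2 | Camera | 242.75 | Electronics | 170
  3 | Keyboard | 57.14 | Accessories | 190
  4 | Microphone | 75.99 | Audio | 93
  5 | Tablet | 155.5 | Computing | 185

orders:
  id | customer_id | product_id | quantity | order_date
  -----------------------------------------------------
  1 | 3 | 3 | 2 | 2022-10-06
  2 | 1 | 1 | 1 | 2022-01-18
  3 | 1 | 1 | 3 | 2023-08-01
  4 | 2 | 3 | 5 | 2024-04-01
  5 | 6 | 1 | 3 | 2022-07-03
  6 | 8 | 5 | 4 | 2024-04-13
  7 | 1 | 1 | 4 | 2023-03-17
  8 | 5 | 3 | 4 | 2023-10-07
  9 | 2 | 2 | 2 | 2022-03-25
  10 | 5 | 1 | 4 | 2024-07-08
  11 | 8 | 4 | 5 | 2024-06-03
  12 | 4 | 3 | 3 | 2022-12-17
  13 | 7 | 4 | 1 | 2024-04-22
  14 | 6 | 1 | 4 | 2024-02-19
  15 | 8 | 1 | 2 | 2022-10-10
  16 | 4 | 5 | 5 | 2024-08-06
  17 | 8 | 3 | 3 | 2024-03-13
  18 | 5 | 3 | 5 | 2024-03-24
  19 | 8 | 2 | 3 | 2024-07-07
SELECT p.name, COUNT(DISTINCT c.customer_id) AS distinct_customer_count FROM orders c JOIN products p ON c.product_id = p.id GROUP BY p.id, p.name

Execution result:
name | distinct_customer_count
Charger | 4
Camera | 2
Keyboard | 5
Microphone | 2
Tablet | 2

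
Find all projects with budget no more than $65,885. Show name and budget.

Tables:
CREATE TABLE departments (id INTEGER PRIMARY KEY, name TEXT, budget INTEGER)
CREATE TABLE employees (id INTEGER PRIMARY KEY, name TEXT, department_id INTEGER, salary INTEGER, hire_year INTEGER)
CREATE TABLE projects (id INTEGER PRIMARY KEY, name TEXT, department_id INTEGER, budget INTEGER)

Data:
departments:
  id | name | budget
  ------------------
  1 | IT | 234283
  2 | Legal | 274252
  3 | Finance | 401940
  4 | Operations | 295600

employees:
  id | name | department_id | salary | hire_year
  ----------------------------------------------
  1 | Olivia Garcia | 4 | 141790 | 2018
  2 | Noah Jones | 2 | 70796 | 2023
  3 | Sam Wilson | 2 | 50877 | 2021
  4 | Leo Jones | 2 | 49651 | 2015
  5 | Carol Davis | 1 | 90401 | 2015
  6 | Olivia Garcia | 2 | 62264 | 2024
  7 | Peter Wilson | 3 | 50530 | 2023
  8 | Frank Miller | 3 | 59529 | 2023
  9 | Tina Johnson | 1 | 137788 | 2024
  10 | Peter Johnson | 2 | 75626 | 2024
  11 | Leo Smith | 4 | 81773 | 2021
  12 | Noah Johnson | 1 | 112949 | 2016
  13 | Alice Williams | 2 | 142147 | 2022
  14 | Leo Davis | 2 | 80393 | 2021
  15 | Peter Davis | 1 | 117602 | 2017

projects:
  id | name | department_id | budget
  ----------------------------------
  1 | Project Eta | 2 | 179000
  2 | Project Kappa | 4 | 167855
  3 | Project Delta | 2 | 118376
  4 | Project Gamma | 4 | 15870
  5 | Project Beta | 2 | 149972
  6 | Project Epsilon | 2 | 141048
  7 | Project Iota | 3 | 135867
SELECT name, budget FROM projects WHERE budget <= 65885

Execution result:
name | budget
Project Gamma | 15870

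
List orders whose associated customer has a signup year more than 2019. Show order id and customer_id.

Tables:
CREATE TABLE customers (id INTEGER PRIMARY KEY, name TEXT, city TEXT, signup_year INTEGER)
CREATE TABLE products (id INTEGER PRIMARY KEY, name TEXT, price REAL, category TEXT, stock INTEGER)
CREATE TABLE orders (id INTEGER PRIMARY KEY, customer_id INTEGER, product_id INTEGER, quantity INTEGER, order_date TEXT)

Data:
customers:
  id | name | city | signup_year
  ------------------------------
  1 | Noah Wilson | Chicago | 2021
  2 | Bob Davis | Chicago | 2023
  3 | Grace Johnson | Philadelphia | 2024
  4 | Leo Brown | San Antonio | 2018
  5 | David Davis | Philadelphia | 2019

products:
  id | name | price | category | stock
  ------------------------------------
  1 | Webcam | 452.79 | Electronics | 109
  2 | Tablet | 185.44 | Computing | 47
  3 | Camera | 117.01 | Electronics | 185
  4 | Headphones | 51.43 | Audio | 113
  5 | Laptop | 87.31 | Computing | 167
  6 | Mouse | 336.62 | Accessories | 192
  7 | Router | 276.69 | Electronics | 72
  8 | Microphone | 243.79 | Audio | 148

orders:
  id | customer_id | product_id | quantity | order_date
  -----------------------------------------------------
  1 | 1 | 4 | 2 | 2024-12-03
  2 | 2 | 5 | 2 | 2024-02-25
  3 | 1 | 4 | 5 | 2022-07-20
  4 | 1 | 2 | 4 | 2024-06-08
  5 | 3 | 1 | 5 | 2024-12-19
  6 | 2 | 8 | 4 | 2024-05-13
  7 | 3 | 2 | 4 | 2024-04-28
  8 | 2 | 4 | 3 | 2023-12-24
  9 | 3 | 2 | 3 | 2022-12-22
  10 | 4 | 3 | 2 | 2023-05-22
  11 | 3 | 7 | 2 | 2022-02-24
SELECT id, customer_id FROM orders WHERE customer_id IN (SELECT id FROM customers WHERE signup_year > 2019)

Execution result:
id | customer_id
1 | 1
2 | 2
3 | 1
4 | 1
5 | 3
6 | 2
7 | 3
8 | 2
9 | 3
11 | 3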